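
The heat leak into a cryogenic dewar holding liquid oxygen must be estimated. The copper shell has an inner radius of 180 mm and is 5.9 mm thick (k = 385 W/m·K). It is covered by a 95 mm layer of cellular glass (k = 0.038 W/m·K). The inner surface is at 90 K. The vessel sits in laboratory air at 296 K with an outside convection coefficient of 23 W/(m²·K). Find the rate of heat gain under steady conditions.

Q ≈ 53.5 W

Spherical conduction: R = (1/r_in − 1/r_out)/(4πk) per layer; series-sum.
R_copper shell = (1/0.18 − 1/0.1859)/(4π×385) = 3.644×10^-5 K/W
R_cellular glass = (1/0.1859 − 1/0.2809)/(4π×0.038) = 3.81 K/W
R_outer film = 1/(h·4πr_o²) = 1/(23×4π×0.2809²) = 0.04385 K/W
R_total = 3.854 K/W
Q = ΔT/R_total = 206/3.854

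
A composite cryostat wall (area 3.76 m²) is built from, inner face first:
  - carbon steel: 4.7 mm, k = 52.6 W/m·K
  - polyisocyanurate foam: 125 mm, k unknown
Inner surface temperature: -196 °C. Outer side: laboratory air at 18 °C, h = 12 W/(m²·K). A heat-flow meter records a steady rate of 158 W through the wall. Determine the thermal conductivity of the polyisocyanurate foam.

k ≈ 0.025 W/(m·K)

Treating each layer as a thermal resistance in series:
R_carbon steel = L/(kA) = 0.0047/(52.6×3.76) = 2.376×10^-5 K/W
R_outer film = 1/(h_o·A) = 1/(12×3.76) = 0.02216 K/W
Sum of known resistances R_other = 0.02219 K/W
Total R = ΔT/Q = 214/158 = 1.354 K/W
R_polyisocyanurate foam = R_total − R_other = 1.332 K/W
k = L/(R·A) = 0.125/(1.332×3.76)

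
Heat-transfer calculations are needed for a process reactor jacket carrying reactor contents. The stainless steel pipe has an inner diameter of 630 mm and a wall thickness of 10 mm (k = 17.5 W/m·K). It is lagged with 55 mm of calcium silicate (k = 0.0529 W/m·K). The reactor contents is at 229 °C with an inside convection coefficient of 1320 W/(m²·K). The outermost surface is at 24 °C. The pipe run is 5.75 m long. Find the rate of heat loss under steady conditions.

Radial resistances (cylindrical: R_cond = ln(r_o/r_i)/(2πkL), R_conv = 1/(h·2πrL)):
R_inner film = 1/(h_i·2πr₁L) = 1/(1320×2π×0.315×5.75) = 6.657×10^-5 K/W
R_stainless steel pipe wall = ln(325/315)/(2π×17.5×5.75) = 4.943×10^-5 K/W
R_calcium silicate = ln(380/325)/(2π×0.0529×5.75) = 0.08181 K/W
R_total = 0.08192 K/W
Q = ΔT/R_total = 205/0.08192

Q ≈ 2500 W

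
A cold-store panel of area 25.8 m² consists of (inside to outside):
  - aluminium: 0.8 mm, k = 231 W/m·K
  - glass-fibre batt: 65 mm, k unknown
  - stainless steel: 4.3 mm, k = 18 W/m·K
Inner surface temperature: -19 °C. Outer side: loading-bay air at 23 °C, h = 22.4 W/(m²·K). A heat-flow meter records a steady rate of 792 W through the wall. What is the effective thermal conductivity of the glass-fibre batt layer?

Using the resistance-network approach (series):
R_aluminium = L/(kA) = 0.0008/(231×25.8) = 1.342×10^-7 K/W
R_stainless steel = L/(kA) = 0.0043/(18×25.8) = 9.259×10^-6 K/W
R_outer film = 1/(h_o·A) = 1/(22.4×25.8) = 0.00173 K/W
Sum of known resistances R_other = 0.00174 K/W
Total R = ΔT/Q = 42/792 = 0.05303 K/W
R_glass-fibre batt = R_total − R_other = 0.05129 K/W
k = L/(R·A) = 0.065/(0.05129×25.8)

k ≈ 0.0491 W/(m·K)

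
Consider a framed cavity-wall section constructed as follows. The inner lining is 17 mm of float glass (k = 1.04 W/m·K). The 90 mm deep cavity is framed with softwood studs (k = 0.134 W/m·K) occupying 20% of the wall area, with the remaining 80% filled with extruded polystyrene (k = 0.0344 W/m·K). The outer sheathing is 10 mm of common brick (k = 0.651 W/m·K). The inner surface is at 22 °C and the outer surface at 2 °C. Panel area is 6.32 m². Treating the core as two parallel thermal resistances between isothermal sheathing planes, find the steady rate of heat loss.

Sheathing layers in series; stud and cavity paths in parallel between them.
R_inner = 0.017/(1.04×6.32) = 0.002586 K/W
R_stud  = 0.09/(0.134×0.2×6.32) = 0.5314 K/W
R_cav   = 0.09/(0.0344×0.8×6.32) = 0.5175 K/W
1/R_core = 1/R_stud + 1/R_cav → R_core = 0.2622 K/W
R_outer = 0.01/(0.651×6.32) = 0.002431 K/W
R_total = 0.2672 K/W
Q = ΔT/R_total = 20/0.2672

Q ≈ 74.9 W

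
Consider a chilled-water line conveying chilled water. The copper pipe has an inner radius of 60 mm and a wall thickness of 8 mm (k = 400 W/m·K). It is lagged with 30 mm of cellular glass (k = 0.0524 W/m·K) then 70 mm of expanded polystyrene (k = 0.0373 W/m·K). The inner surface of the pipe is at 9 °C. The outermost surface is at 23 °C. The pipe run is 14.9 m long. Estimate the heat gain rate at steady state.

For a radial system each layer contributes R = ln(r_out/r_in)/(2πkL); films add R = 1/(hA).
R_copper pipe wall = ln(68/60)/(2π×400×14.9) = 3.342×10^-6 K/W
R_cellular glass = ln(98/68)/(2π×0.0524×14.9) = 0.0745 K/W
R_expanded polystyrene = ln(168/98)/(2π×0.0373×14.9) = 0.1544 K/W
R_total = 0.2289 K/W
Q = ΔT/R_total = 14/0.2289

Q ≈ 61.2 W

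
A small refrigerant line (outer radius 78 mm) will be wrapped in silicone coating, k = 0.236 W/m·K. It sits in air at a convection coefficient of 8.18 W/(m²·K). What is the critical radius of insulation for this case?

r_cr ≈ 28.9 mm

For a cylinder r_cr = k/h = 0.236/8.18
r_cr = 28.9 mm; since the bare radius (78 mm) is above r_cr, any added insulation will reduce heat loss.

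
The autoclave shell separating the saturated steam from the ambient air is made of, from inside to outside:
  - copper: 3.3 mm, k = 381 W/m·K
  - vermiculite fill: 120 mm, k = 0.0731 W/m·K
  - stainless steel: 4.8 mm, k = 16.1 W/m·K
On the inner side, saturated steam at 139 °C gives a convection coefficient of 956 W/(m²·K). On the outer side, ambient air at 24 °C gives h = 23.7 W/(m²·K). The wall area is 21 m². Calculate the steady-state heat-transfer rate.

Series thermal resistances:
R_inner film = 1/(h_i·A) = 1/(956×21) = 4.981×10^-5 K/W
R_copper = L/(kA) = 0.0033/(381×21) = 4.124×10^-7 K/W
R_vermiculite fill = L/(kA) = 0.12/(0.0731×21) = 0.07817 K/W
R_stainless steel = L/(kA) = 0.0048/(16.1×21) = 1.42×10^-5 K/W
R_outer film = 1/(h_o·A) = 1/(23.7×21) = 0.002009 K/W
R_total = 0.08024 K/W
Q = ΔT / R_total = 115 / 0.08024

Q ≈ 1430 W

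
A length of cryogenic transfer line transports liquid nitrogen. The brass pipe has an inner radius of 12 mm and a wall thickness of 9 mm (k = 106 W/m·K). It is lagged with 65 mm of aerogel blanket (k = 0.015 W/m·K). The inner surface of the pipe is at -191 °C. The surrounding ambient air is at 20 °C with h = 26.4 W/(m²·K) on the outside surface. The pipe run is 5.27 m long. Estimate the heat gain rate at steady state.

Q ≈ 74 W

Radial resistances (cylindrical: R_cond = ln(r_o/r_i)/(2πkL), R_conv = 1/(h·2πrL)):
R_brass pipe wall = ln(21/12)/(2π×106×5.27) = 1.594×10^-4 K/W
R_aerogel blanket = ln(86/21)/(2π×0.015×5.27) = 2.838 K/W
R_outer film = 1/(h_o·2πr_oL) = 1/(26.4×2π×0.086×5.27) = 0.0133 K/W
R_total = 2.852 K/W
Q = ΔT/R_total = 211/2.852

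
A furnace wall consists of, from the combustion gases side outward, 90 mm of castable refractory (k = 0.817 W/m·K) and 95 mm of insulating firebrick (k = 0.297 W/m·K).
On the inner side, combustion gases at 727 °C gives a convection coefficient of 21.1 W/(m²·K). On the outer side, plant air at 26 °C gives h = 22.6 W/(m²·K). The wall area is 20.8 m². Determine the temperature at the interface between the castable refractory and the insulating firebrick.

T ≈ 515 °C

Using the resistance-network approach (series):
R_inner film = 1/(h_i·A) = 1/(21.1×20.8) = 0.002279 K/W
R_castable refractory = L/(kA) = 0.09/(0.817×20.8) = 0.005296 K/W
R_insulating firebrick = L/(kA) = 0.095/(0.297×20.8) = 0.01538 K/W
R_outer film = 1/(h_o·A) = 1/(22.6×20.8) = 0.002127 K/W
R_total = 0.02508 K/W;  Q = ΔT/R_total = 701/0.02508 = 27950 W
T_interface = T_inner − Q·ΣR(inner→interface) = 727 − 28000×0.007575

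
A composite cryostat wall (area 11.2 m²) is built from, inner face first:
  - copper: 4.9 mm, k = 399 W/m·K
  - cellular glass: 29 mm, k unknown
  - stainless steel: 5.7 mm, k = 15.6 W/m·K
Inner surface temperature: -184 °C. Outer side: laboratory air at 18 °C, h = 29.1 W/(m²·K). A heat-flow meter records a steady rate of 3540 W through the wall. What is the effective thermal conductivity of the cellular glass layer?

k ≈ 0.048 W/(m·K)

Using the resistance-network approach (series):
R_copper = L/(kA) = 0.0049/(399×11.2) = 1.096×10^-6 K/W
R_stainless steel = L/(kA) = 0.0057/(15.6×11.2) = 3.262×10^-5 K/W
R_outer film = 1/(h_o·A) = 1/(29.1×11.2) = 0.003068 K/W
Sum of known resistances R_other = 0.003102 K/W
Total R = ΔT/Q = 202/3540 = 0.05706 K/W
R_cellular glass = R_total − R_other = 0.05396 K/W
k = L/(R·A) = 0.029/(0.05396×11.2)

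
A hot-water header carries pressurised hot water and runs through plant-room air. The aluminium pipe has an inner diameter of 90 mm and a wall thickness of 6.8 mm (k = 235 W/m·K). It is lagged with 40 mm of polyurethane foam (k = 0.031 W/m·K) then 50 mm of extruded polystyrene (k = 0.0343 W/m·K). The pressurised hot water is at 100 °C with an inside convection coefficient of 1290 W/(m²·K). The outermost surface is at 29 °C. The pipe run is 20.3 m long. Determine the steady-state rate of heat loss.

Treating each annulus and film as a series resistance:
R_inner film = 1/(h_i·2πr₁L) = 1/(1290×2π×0.045×20.3) = 1.351×10^-4 K/W
R_aluminium pipe wall = ln(51.8/45)/(2π×235×20.3) = 4.695×10^-6 K/W
R_polyurethane foam = ln(91.8/51.8)/(2π×0.031×20.3) = 0.1447 K/W
R_extruded polystyrene = ln(141.8/91.8)/(2π×0.0343×20.3) = 0.09939 K/W
R_total = 0.2442 K/W
Q = ΔT/R_total = 71/0.2442

Q ≈ 291 W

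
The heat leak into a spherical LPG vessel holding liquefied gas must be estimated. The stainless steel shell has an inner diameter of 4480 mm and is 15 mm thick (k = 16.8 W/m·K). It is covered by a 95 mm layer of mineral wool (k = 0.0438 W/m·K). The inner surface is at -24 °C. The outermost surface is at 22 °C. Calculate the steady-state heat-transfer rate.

Spherical conduction: R = (1/r_in − 1/r_out)/(4πk) per layer; series-sum.
R_stainless steel shell = (1/2.24 − 1/2.255)/(4π×16.8) = 1.407×10^-5 K/W
R_mineral wool = (1/2.255 − 1/2.35)/(4π×0.0438) = 0.03257 K/W
R_total = 0.03258 K/W
Q = ΔT/R_total = 46/0.03258

Q ≈ 1410 W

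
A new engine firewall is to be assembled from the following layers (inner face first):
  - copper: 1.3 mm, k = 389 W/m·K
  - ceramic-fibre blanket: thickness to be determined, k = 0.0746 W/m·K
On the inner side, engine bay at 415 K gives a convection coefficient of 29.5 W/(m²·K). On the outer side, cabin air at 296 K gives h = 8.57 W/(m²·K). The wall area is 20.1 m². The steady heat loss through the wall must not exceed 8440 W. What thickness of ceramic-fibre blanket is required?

L ≈ 9.91 mm

Thermal resistances in series:
R_inner film = 1/(h_i·A) = 1/(29.5×20.1) = 0.001686 K/W
R_copper = L/(kA) = 0.0013/(389×20.1) = 1.663×10^-7 K/W
R_outer film = 1/(h_o·A) = 1/(8.57×20.1) = 0.005805 K/W
Sum of the known resistances R_other = 0.007492 K/W
Required total resistance R_tot = ΔT/Q_allow = 119/8440 = 0.0141 K/W
R_ceramic-fibre blanket = R_tot − R_other = 0.006608 K/W
L = R·k·A = 0.006608×0.0746×20.1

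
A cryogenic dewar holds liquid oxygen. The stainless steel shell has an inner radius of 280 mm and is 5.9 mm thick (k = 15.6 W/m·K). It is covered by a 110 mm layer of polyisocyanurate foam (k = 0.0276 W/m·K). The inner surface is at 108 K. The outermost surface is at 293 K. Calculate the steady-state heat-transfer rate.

Q ≈ 66 W

Radial (spherical) resistances in series:
R_stainless steel shell = (1/0.28 − 1/0.2859)/(4π×15.6) = 3.76×10^-4 K/W
R_polyisocyanurate foam = (1/0.2859 − 1/0.3959)/(4π×0.0276) = 2.802 K/W
R_total = 2.802 K/W
Q = ΔT/R_total = 185/2.802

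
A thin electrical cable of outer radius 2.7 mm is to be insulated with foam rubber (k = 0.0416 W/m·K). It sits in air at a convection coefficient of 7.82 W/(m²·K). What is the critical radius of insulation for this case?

For a cylinder r_cr = k/h = 0.0416/7.82
r_cr = 5.32 mm; since the bare radius (2.7 mm) is below r_cr, adding a thin layer of insulation will *increase* heat loss.

r_cr ≈ 5.32 mm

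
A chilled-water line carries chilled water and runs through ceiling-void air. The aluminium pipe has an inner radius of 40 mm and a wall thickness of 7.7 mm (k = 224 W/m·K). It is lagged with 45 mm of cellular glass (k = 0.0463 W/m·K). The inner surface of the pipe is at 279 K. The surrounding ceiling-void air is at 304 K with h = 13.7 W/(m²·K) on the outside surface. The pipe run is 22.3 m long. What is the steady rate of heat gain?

For a radial system each layer contributes R = ln(r_out/r_in)/(2πkL); films add R = 1/(hA).
R_aluminium pipe wall = ln(47.7/40)/(2π×224×22.3) = 5.609×10^-6 K/W
R_cellular glass = ln(92.7/47.7)/(2π×0.0463×22.3) = 0.1024 K/W
R_outer film = 1/(h_o·2πr_oL) = 1/(13.7×2π×0.0927×22.3) = 0.00562 K/W
R_total = 0.108 K/W
Q = ΔT/R_total = 25/0.108

Q ≈ 231 W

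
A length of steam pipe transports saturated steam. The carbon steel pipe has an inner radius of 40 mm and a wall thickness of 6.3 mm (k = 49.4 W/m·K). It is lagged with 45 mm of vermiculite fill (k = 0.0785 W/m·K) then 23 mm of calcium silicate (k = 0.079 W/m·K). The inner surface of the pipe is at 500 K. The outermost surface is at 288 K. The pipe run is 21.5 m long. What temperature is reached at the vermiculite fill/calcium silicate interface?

Radial resistances (cylindrical: R_cond = ln(r_o/r_i)/(2πkL), R_conv = 1/(h·2πrL)):
R_carbon steel pipe wall = ln(46.3/40)/(2π×49.4×21.5) = 2.192×10^-5 K/W
R_vermiculite fill = ln(91.3/46.3)/(2π×0.0785×21.5) = 0.06403 K/W
R_calcium silicate = ln(114.3/91.3)/(2π×0.079×21.5) = 0.02105 K/W
R_total = 0.08511 K/W
Q = ΔT/R_total = 212/0.08511
Q = 2490 W
T_interface = T_inner − Q·ΣR(inner→interface) = 500 − 2490×0.06405

T ≈ 340 K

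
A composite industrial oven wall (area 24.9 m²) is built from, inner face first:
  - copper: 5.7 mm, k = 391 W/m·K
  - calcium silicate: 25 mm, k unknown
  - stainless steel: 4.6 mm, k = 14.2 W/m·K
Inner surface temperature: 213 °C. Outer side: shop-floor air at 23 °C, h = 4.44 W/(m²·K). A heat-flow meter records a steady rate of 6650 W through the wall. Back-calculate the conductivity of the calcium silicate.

k ≈ 0.0515 W/(m·K)

Model the wall as resistances in series:
R_copper = L/(kA) = 0.0057/(391×24.9) = 5.855×10^-7 K/W
R_stainless steel = L/(kA) = 0.0046/(14.2×24.9) = 1.301×10^-5 K/W
R_outer film = 1/(h_o·A) = 1/(4.44×24.9) = 0.009045 K/W
Sum of known resistances R_other = 0.009059 K/W
Total R = ΔT/Q = 190/6650 = 0.02857 K/W
R_calcium silicate = R_total − R_other = 0.01951 K/W
k = L/(R·A) = 0.025/(0.01951×24.9)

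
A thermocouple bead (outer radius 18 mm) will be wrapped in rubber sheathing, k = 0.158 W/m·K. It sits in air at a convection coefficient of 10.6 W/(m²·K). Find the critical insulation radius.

For a sphere r_cr = 2k/h = 2×0.158/10.6
r_cr = 29.8 mm; since the bare radius (18 mm) is below r_cr, adding a thin layer of insulation will *increase* heat loss.

r_cr ≈ 29.8 mm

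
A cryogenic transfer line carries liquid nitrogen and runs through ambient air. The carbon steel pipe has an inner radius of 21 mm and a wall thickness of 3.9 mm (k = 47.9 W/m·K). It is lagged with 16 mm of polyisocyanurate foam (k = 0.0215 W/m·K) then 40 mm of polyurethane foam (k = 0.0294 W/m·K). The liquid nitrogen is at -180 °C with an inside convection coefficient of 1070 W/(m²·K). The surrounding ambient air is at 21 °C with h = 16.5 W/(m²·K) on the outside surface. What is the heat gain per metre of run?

For a radial system each layer contributes R = ln(r_out/r_in)/(2πkL); films add R = 1/(hA).
R_inner film = 1/(h_i·2πr₁L) = 1/(1070×2π×0.021×1) = 0.007083 K/W
R_carbon steel pipe wall = ln(24.9/21)/(2π×47.9×1) = 5.66×10^-4 K/W
R_polyisocyanurate foam = ln(40.9/24.9)/(2π×0.0215×1) = 3.674 K/W
R_polyurethane foam = ln(80.9/40.9)/(2π×0.0294×1) = 3.692 K/W
R_outer film = 1/(h_o·2πr_oL) = 1/(16.5×2π×0.0809×1) = 0.1192 K/W
R_total = 7.493 K/W
Q = ΔT/R_total = 201/7.493

q′ ≈ 26.8 W/m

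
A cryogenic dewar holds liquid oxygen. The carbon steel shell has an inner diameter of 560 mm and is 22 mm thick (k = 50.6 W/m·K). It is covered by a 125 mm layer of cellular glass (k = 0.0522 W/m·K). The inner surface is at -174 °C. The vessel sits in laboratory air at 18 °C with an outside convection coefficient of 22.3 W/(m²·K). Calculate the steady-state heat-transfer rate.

Each spherical layer contributes R = (1/r_i − 1/r_o)/(4πk):
R_carbon steel shell = (1/0.28 − 1/0.302)/(4π×50.6) = 4.092×10^-4 K/W
R_cellular glass = (1/0.302 − 1/0.427)/(4π×0.0522) = 1.478 K/W
R_outer film = 1/(h·4πr_o²) = 1/(22.3×4π×0.427²) = 0.01957 K/W
R_total = 1.498 K/W
Q = ΔT/R_total = 192/1.498

Q ≈ 128 W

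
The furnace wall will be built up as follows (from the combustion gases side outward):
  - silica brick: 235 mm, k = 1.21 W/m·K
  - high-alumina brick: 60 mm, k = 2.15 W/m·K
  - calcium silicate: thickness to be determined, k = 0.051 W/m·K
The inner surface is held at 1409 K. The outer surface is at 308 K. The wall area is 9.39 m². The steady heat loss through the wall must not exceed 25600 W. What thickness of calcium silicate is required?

Thermal resistances in series:
R_silica brick = L/(kA) = 0.235/(1.21×9.39) = 0.02068 K/W
R_high-alumina brick = L/(kA) = 0.06/(2.15×9.39) = 0.002972 K/W
Sum of the known resistances R_other = 0.02366 K/W
Required total resistance R_tot = ΔT/Q_allow = 1101/25600 = 0.04301 K/W
R_calcium silicate = R_tot − R_other = 0.01935 K/W
L = R·k·A = 0.01935×0.051×9.39

L ≈ 9.27 mm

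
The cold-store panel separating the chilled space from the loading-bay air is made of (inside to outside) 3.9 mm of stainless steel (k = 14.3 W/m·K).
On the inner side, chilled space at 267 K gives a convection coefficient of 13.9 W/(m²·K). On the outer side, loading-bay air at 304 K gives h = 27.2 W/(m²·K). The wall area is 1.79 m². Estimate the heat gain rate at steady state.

Q ≈ 608 W

Series thermal resistances:
R_inner film = 1/(h_i·A) = 1/(13.9×1.79) = 0.04019 K/W
R_stainless steel = L/(kA) = 0.0039/(14.3×1.79) = 1.524×10^-4 K/W
R_outer film = 1/(h_o·A) = 1/(27.2×1.79) = 0.02054 K/W
R_total = 0.06088 K/W
Q = ΔT / R_total = 37 / 0.06088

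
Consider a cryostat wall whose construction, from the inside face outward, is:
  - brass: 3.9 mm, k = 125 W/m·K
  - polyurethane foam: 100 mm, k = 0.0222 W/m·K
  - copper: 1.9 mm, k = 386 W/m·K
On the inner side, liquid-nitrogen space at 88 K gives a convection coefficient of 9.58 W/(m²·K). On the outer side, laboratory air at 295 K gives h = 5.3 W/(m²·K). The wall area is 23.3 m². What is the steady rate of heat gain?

Q ≈ 1010 W

Thermal resistances in series:
R_inner film = 1/(h_i·A) = 1/(9.58×23.3) = 0.00448 K/W
R_brass = L/(kA) = 0.0039/(125×23.3) = 1.339×10^-6 K/W
R_polyurethane foam = L/(kA) = 0.1/(0.0222×23.3) = 0.1933 K/W
R_copper = L/(kA) = 0.0019/(386×23.3) = 2.113×10^-7 K/W
R_outer film = 1/(h_o·A) = 1/(5.3×23.3) = 0.008098 K/W
R_total = 0.2059 K/W
Q = ΔT / R_total = 207 / 0.2059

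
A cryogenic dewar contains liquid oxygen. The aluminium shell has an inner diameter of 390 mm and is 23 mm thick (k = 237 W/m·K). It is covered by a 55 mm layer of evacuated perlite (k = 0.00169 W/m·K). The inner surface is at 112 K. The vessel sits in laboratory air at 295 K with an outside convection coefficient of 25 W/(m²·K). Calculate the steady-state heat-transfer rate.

Each spherical layer contributes R = (1/r_i − 1/r_o)/(4πk):
R_aluminium shell = (1/0.195 − 1/0.218)/(4π×237) = 1.817×10^-4 K/W
R_evacuated perlite = (1/0.218 − 1/0.273)/(4π×0.00169) = 43.52 K/W
R_outer film = 1/(h·4πr_o²) = 1/(25×4π×0.273²) = 0.04271 K/W
R_total = 43.56 K/W
Q = ΔT/R_total = 183/43.56

Q ≈ 4.2 W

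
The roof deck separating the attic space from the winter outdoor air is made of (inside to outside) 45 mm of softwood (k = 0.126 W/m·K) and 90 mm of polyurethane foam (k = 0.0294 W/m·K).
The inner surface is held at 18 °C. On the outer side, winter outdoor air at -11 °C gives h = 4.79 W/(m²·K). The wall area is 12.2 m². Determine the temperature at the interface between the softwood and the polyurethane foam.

Using the resistance-network approach (series):
R_softwood = L/(kA) = 0.045/(0.126×12.2) = 0.02927 K/W
R_polyurethane foam = L/(kA) = 0.09/(0.0294×12.2) = 0.2509 K/W
R_outer film = 1/(h_o·A) = 1/(4.79×12.2) = 0.01711 K/W
R_total = 0.2973 K/W;  Q = ΔT/R_total = 29/0.2973 = 97.54 W
T_interface = T_inner − Q·ΣR(inner→interface) = 18 − 97.5×0.02927

T ≈ 15.1 °C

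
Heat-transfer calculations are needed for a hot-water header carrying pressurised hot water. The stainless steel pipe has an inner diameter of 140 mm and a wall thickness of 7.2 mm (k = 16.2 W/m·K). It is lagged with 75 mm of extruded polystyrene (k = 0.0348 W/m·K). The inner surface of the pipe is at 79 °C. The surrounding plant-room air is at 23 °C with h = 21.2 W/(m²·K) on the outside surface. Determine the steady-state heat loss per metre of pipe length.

q′ ≈ 17.8 W/m

Radial resistances (cylindrical: R_cond = ln(r_o/r_i)/(2πkL), R_conv = 1/(h·2πrL)):
R_stainless steel pipe wall = ln(77.2/70)/(2π×16.2×1) = 9.618×10^-4 K/W
R_extruded polystyrene = ln(152.2/77.2)/(2π×0.0348×1) = 3.104 K/W
R_outer film = 1/(h_o·2πr_oL) = 1/(21.2×2π×0.1522×1) = 0.04933 K/W
R_total = 3.155 K/W
Q = ΔT/R_total = 56/3.155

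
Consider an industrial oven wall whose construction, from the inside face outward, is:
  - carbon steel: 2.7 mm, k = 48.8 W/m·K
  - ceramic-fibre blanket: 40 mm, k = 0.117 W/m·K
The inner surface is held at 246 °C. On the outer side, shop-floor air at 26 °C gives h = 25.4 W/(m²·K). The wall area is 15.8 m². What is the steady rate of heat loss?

Q ≈ 9120 W

Treating each layer as a thermal resistance in series:
R_carbon steel = L/(kA) = 0.0027/(48.8×15.8) = 3.502×10^-6 K/W
R_ceramic-fibre blanket = L/(kA) = 0.04/(0.117×15.8) = 0.02164 K/W
R_outer film = 1/(h_o·A) = 1/(25.4×15.8) = 0.002492 K/W
R_total = 0.02413 K/W
Q = ΔT / R_total = 220 / 0.02413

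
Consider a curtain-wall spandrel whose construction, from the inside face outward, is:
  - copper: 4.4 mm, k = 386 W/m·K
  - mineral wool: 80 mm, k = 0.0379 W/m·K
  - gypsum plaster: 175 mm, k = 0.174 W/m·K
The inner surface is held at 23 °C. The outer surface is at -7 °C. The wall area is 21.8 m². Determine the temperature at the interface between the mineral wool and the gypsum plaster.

Thermal resistances in series:
R_copper = L/(kA) = 0.0044/(386×21.8) = 5.229×10^-7 K/W
R_mineral wool = L/(kA) = 0.08/(0.0379×21.8) = 0.09683 K/W
R_gypsum plaster = L/(kA) = 0.175/(0.174×21.8) = 0.04614 K/W
R_total = 0.143 K/W;  Q = ΔT/R_total = 30/0.143 = 209.8 W
T_interface = T_inner − Q·ΣR(inner→interface) = 23 − 210×0.09683

T ≈ 2.68 °C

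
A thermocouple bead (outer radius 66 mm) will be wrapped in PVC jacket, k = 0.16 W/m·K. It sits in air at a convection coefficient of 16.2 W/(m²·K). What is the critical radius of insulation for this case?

r_cr ≈ 19.8 mm

For a sphere r_cr = 2k/h = 2×0.16/16.2
r_cr = 19.8 mm; since the bare radius (66 mm) is above r_cr, any added insulation will reduce heat loss.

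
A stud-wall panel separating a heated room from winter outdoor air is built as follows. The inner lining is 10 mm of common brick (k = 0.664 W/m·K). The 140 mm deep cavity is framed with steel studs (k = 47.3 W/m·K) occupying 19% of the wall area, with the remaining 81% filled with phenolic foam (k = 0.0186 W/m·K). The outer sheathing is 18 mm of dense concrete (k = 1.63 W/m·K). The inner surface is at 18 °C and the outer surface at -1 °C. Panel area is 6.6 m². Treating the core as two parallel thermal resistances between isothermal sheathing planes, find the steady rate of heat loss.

Sheathing layers in series; stud and cavity paths in parallel between them.
R_inner = 0.01/(0.664×6.6) = 0.002282 K/W
R_stud  = 0.14/(47.3×0.19×6.6) = 0.00236 K/W
R_cav   = 0.14/(0.0186×0.81×6.6) = 1.408 K/W
1/R_core = 1/R_stud + 1/R_cav → R_core = 0.002356 K/W
R_outer = 0.018/(1.63×6.6) = 0.001673 K/W
R_total = 0.006311 K/W
Q = ΔT/R_total = 19/0.006311

Q ≈ 3010 W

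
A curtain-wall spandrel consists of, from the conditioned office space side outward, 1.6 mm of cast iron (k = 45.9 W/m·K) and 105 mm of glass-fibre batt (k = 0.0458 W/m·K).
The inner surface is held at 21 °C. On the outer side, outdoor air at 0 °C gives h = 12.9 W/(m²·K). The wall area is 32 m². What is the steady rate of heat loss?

Q ≈ 284 W

Using the resistance-network approach (series):
R_cast iron = L/(kA) = 0.0016/(45.9×32) = 1.089×10^-6 K/W
R_glass-fibre batt = L/(kA) = 0.105/(0.0458×32) = 0.07164 K/W
R_outer film = 1/(h_o·A) = 1/(12.9×32) = 0.002422 K/W
R_total = 0.07407 K/W
Q = ΔT / R_total = 21 / 0.07407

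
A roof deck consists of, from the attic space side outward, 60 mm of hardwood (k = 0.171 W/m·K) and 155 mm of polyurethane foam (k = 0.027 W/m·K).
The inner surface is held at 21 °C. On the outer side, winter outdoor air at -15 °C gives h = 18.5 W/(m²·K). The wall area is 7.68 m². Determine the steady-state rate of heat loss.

Q ≈ 45 W

Series thermal resistances:
R_hardwood = L/(kA) = 0.06/(0.171×7.68) = 0.04569 K/W
R_polyurethane foam = L/(kA) = 0.155/(0.027×7.68) = 0.7475 K/W
R_outer film = 1/(h_o·A) = 1/(18.5×7.68) = 0.007038 K/W
R_total = 0.8002 K/W
Q = ΔT / R_total = 36 / 0.8002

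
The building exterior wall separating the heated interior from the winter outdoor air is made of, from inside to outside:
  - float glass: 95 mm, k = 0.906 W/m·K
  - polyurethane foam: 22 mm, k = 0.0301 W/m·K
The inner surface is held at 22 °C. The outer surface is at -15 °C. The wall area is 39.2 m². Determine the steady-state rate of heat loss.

Treating each layer as a thermal resistance in series:
R_float glass = L/(kA) = 0.095/(0.906×39.2) = 0.002675 K/W
R_polyurethane foam = L/(kA) = 0.022/(0.0301×39.2) = 0.01865 K/W
R_total = 0.02132 K/W
Q = ΔT / R_total = 37 / 0.02132

Q ≈ 1740 W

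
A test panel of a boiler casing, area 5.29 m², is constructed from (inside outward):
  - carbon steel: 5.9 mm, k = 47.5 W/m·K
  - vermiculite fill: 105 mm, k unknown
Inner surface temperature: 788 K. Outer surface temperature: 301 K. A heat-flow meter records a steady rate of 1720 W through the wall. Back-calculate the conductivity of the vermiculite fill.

k ≈ 0.0701 W/(m·K)

Model the wall as resistances in series:
R_carbon steel = L/(kA) = 0.0059/(47.5×5.29) = 2.348×10^-5 K/W
Sum of known resistances R_other = 2.348×10^-5 K/W
Total R = ΔT/Q = 487/1720 = 0.2831 K/W
R_vermiculite fill = R_total − R_other = 0.2831 K/W
k = L/(R·A) = 0.105/(0.2831×5.29)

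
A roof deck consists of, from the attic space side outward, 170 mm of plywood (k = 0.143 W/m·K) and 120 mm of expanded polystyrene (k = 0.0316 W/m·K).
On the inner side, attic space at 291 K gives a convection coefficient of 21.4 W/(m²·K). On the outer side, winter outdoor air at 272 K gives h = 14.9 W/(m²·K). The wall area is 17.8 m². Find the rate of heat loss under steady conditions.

Series thermal resistances:
R_inner film = 1/(h_i·A) = 1/(21.4×17.8) = 0.002625 K/W
R_plywood = L/(kA) = 0.17/(0.143×17.8) = 0.06679 K/W
R_expanded polystyrene = L/(kA) = 0.12/(0.0316×17.8) = 0.2133 K/W
R_outer film = 1/(h_o·A) = 1/(14.9×17.8) = 0.00377 K/W
R_total = 0.2865 K/W
Q = ΔT / R_total = 19 / 0.2865

Q ≈ 66.3 W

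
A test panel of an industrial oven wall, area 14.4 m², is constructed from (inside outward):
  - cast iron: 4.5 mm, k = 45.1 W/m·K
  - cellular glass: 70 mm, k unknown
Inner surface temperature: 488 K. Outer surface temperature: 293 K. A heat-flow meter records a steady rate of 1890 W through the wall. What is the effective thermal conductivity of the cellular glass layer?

Treating each layer as a thermal resistance in series:
R_cast iron = L/(kA) = 0.0045/(45.1×14.4) = 6.929×10^-6 K/W
Sum of known resistances R_other = 6.929×10^-6 K/W
Total R = ΔT/Q = 195/1890 = 0.1032 K/W
R_cellular glass = R_total − R_other = 0.1032 K/W
k = L/(R·A) = 0.07/(0.1032×14.4)

k ≈ 0.0471 W/(m·K)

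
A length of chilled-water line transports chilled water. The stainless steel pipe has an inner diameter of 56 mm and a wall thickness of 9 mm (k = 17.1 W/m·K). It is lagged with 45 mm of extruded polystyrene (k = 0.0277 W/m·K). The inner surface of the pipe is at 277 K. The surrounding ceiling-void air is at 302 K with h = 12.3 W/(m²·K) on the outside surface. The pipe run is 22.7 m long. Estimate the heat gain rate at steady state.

Cylindrical conduction, so R = ln(r₂/r₁)/(2πkL) per layer, in series:
R_stainless steel pipe wall = ln(37/28)/(2π×17.1×22.7) = 1.143×10^-4 K/W
R_extruded polystyrene = ln(82/37)/(2π×0.0277×22.7) = 0.2014 K/W
R_outer film = 1/(h_o·2πr_oL) = 1/(12.3×2π×0.082×22.7) = 0.006951 K/W
R_total = 0.2085 K/W
Q = ΔT/R_total = 25/0.2085

Q ≈ 120 W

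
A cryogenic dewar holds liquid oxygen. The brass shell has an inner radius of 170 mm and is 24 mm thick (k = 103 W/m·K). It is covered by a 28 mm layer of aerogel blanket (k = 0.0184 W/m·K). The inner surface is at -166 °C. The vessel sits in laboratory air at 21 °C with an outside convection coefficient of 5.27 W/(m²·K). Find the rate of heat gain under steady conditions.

Q ≈ 60 W

For a spherical shell R = (1/r₁ − 1/r₂)/(4πk); film R = 1/(h·4πr²). In series:
R_brass shell = (1/0.17 − 1/0.194)/(4π×103) = 5.622×10^-4 K/W
R_aerogel blanket = (1/0.194 − 1/0.222)/(4π×0.0184) = 2.812 K/W
R_outer film = 1/(h·4πr_o²) = 1/(5.27×4π×0.222²) = 0.3064 K/W
R_total = 3.119 K/W
Q = ΔT/R_total = 187/3.119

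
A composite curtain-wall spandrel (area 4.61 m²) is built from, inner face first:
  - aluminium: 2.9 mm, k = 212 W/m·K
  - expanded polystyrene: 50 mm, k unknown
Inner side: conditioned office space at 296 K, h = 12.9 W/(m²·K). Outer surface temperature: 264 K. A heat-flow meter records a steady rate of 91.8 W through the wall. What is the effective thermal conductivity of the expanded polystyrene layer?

Thermal resistances in series:
R_inner film = 1/(h_i·A) = 1/(12.9×4.61) = 0.01682 K/W
R_aluminium = L/(kA) = 0.0029/(212×4.61) = 2.967×10^-6 K/W
Sum of known resistances R_other = 0.01682 K/W
Total R = ΔT/Q = 32/91.8 = 0.3486 K/W
R_expanded polystyrene = R_total − R_other = 0.3318 K/W
k = L/(R·A) = 0.05/(0.3318×4.61)

k ≈ 0.0327 W/(m·K)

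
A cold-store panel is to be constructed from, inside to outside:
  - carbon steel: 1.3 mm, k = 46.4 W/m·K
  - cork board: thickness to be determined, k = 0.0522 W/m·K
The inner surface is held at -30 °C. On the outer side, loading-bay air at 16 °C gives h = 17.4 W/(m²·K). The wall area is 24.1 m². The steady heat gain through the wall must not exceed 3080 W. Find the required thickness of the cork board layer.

L ≈ 15.8 mm

Using the resistance-network approach (series):
R_carbon steel = L/(kA) = 0.0013/(46.4×24.1) = 1.163×10^-6 K/W
R_outer film = 1/(h_o·A) = 1/(17.4×24.1) = 0.002385 K/W
Sum of the known resistances R_other = 0.002386 K/W
Required total resistance R_tot = ΔT/Q_allow = 46/3080 = 0.01494 K/W
R_cork board = R_tot − R_other = 0.01255 K/W
L = R·k·A = 0.01255×0.0522×24.1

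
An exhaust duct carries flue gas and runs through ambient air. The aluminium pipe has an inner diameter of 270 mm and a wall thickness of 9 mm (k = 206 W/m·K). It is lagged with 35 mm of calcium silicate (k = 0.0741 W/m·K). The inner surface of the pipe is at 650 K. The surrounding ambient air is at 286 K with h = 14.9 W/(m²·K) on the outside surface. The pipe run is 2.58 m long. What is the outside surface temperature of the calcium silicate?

For a radial system each layer contributes R = ln(r_out/r_in)/(2πkL); films add R = 1/(hA).
R_aluminium pipe wall = ln(144/135)/(2π×206×2.58) = 1.933×10^-5 K/W
R_calcium silicate = ln(179/144)/(2π×0.0741×2.58) = 0.1811 K/W
R_outer film = 1/(h_o·2πr_oL) = 1/(14.9×2π×0.179×2.58) = 0.02313 K/W
R_total = 0.2043 K/W
Q = ΔT/R_total = 364/0.2043
Q = 1780 W
T_interface = T_inner − Q·ΣR(inner→interface) = 650 − 1780×0.1811

T ≈ 327 K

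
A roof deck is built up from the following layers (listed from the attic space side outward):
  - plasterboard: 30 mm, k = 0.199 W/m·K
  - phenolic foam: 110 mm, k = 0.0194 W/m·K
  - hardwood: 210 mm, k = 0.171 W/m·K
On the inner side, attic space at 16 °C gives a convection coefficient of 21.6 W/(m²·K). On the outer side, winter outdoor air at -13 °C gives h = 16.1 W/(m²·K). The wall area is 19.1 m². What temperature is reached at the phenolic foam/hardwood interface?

Series thermal resistances:
R_inner film = 1/(h_i·A) = 1/(21.6×19.1) = 0.002424 K/W
R_plasterboard = L/(kA) = 0.03/(0.199×19.1) = 0.007893 K/W
R_phenolic foam = L/(kA) = 0.11/(0.0194×19.1) = 0.2969 K/W
R_hardwood = L/(kA) = 0.21/(0.171×19.1) = 0.0643 K/W
R_outer film = 1/(h_o·A) = 1/(16.1×19.1) = 0.003252 K/W
R_total = 0.3747 K/W;  Q = ΔT/R_total = 29/0.3747 = 77.39 W
T_interface = T_inner − Q·ΣR(inner→interface) = 16 − 77.4×0.3072

T ≈ -7.77 °C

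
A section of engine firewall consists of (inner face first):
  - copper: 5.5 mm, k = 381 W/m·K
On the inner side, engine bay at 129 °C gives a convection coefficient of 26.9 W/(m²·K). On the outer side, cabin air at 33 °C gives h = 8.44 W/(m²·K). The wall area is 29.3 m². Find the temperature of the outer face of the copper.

Series thermal resistances:
R_inner film = 1/(h_i·A) = 1/(26.9×29.3) = 0.001269 K/W
R_copper = L/(kA) = 0.0055/(381×29.3) = 4.927×10^-7 K/W
R_outer film = 1/(h_o·A) = 1/(8.44×29.3) = 0.004044 K/W
R_total = 0.005313 K/W;  Q = ΔT/R_total = 96/0.005313 = 18070 W
T_interface = T_inner − Q·ΣR(inner→interface) = 129 − 18100×0.001269

T ≈ 106 °C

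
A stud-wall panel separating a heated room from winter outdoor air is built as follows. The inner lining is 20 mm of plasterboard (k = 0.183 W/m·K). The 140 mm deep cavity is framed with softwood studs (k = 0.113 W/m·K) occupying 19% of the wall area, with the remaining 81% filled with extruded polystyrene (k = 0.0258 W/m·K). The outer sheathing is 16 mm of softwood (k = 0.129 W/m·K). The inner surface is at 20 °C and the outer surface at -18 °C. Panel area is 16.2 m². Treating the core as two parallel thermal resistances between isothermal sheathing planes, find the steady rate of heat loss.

Q ≈ 174 W

Sheathing layers in series; stud and cavity paths in parallel between them.
R_inner = 0.02/(0.183×16.2) = 0.006746 K/W
R_stud  = 0.14/(0.113×0.19×16.2) = 0.4025 K/W
R_cav   = 0.14/(0.0258×0.81×16.2) = 0.4135 K/W
1/R_core = 1/R_stud + 1/R_cav → R_core = 0.204 K/W
R_outer = 0.016/(0.129×16.2) = 0.007656 K/W
R_total = 0.2184 K/W
Q = ΔT/R_total = 38/0.2184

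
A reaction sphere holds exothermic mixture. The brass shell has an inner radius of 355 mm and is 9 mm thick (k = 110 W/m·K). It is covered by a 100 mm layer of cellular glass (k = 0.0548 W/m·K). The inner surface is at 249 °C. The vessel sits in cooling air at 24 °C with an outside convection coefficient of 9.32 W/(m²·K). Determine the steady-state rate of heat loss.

Q ≈ 250 W

Spherical conduction: R = (1/r_in − 1/r_out)/(4πk) per layer; series-sum.
R_brass shell = (1/0.355 − 1/0.364)/(4π×110) = 5.039×10^-5 K/W
R_cellular glass = (1/0.364 − 1/0.464)/(4π×0.0548) = 0.8598 K/W
R_outer film = 1/(h·4πr_o²) = 1/(9.32×4π×0.464²) = 0.03966 K/W
R_total = 0.8995 K/W
Q = ΔT/R_total = 225/0.8995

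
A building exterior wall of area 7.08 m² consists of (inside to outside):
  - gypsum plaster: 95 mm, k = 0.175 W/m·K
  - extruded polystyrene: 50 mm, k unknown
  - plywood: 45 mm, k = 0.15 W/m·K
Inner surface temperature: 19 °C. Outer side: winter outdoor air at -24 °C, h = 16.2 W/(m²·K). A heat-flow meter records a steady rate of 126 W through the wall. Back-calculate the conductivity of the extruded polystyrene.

k ≈ 0.0331 W/(m·K)

Model the wall as resistances in series:
R_gypsum plaster = L/(kA) = 0.095/(0.175×7.08) = 0.07667 K/W
R_plywood = L/(kA) = 0.045/(0.15×7.08) = 0.04237 K/W
R_outer film = 1/(h_o·A) = 1/(16.2×7.08) = 0.008719 K/W
Sum of known resistances R_other = 0.1278 K/W
Total R = ΔT/Q = 43/126 = 0.3413 K/W
R_extruded polystyrene = R_total − R_other = 0.2135 K/W
k = L/(R·A) = 0.05/(0.2135×7.08)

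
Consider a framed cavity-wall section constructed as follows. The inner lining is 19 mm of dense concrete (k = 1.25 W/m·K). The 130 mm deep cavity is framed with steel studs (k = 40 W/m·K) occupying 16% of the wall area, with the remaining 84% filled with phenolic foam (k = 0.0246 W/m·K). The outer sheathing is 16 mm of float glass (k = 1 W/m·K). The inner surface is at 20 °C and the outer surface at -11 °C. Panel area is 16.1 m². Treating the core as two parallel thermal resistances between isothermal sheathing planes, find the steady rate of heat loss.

Q ≈ 9700 W

Sheathing layers in series; stud and cavity paths in parallel between them.
R_inner = 0.019/(1.25×16.1) = 9.441×10^-4 K/W
R_stud  = 0.13/(40×0.16×16.1) = 0.001262 K/W
R_cav   = 0.13/(0.0246×0.84×16.1) = 0.3908 K/W
1/R_core = 1/R_stud + 1/R_cav → R_core = 0.001258 K/W
R_outer = 0.016/(1×16.1) = 9.938×10^-4 K/W
R_total = 0.003195 K/W
Q = ΔT/R_total = 31/0.003195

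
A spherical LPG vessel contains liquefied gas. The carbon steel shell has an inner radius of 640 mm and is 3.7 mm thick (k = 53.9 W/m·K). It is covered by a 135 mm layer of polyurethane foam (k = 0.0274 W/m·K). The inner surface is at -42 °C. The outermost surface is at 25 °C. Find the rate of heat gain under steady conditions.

For a spherical shell R = (1/r₁ − 1/r₂)/(4πk); film R = 1/(h·4πr²). In series:
R_carbon steel shell = (1/0.64 − 1/0.6437)/(4π×53.9) = 1.326×10^-5 K/W
R_polyurethane foam = (1/0.6437 − 1/0.7787)/(4π×0.0274) = 0.7822 K/W
R_total = 0.7822 K/W
Q = ΔT/R_total = 67/0.7822

Q ≈ 85.7 W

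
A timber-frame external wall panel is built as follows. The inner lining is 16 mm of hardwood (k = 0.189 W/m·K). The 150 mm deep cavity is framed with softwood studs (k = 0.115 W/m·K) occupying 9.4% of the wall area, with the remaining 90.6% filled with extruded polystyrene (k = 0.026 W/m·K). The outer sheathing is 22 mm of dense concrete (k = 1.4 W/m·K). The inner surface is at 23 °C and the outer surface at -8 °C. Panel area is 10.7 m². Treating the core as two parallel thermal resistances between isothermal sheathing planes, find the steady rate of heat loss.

Q ≈ 74.3 W

Sheathing layers in series; stud and cavity paths in parallel between them.
R_inner = 0.016/(0.189×10.7) = 0.007912 K/W
R_stud  = 0.15/(0.115×0.094×10.7) = 1.297 K/W
R_cav   = 0.15/(0.026×0.906×10.7) = 0.5951 K/W
1/R_core = 1/R_stud + 1/R_cav → R_core = 0.4079 K/W
R_outer = 0.022/(1.4×10.7) = 0.001469 K/W
R_total = 0.4173 K/W
Q = ΔT/R_total = 31/0.4173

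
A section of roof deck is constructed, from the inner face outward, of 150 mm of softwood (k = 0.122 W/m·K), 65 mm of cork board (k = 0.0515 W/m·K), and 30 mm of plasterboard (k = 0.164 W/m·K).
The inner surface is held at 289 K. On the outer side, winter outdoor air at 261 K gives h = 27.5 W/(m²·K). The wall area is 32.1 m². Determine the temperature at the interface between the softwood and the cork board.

Thermal resistances in series:
R_softwood = L/(kA) = 0.15/(0.122×32.1) = 0.0383 K/W
R_cork board = L/(kA) = 0.065/(0.0515×32.1) = 0.03932 K/W
R_plasterboard = L/(kA) = 0.03/(0.164×32.1) = 0.005699 K/W
R_outer film = 1/(h_o·A) = 1/(27.5×32.1) = 0.001133 K/W
R_total = 0.08445 K/W;  Q = ΔT/R_total = 28/0.08445 = 331.5 W
T_interface = T_inner − Q·ΣR(inner→interface) = 289 − 332×0.0383

T ≈ 276 K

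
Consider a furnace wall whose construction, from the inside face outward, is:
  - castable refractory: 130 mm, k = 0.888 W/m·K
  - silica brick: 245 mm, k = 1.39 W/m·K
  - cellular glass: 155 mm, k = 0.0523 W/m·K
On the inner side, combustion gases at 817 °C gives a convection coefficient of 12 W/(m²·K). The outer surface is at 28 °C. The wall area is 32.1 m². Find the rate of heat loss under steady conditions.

Thermal resistances in series:
R_inner film = 1/(h_i·A) = 1/(12×32.1) = 0.002596 K/W
R_castable refractory = L/(kA) = 0.13/(0.888×32.1) = 0.004561 K/W
R_silica brick = L/(kA) = 0.245/(1.39×32.1) = 0.005491 K/W
R_cellular glass = L/(kA) = 0.155/(0.0523×32.1) = 0.09233 K/W
R_total = 0.105 K/W
Q = ΔT / R_total = 789 / 0.105

Q ≈ 7520 W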